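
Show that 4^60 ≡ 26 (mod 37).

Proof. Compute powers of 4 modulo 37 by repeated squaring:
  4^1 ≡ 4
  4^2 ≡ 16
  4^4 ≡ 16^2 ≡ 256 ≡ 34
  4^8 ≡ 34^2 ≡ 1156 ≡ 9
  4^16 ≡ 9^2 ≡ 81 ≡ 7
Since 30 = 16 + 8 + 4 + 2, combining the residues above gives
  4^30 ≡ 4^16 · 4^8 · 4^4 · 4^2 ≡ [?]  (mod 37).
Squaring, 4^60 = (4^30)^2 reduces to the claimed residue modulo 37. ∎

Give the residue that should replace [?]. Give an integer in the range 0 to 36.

10

4^16 · 4^8 · 4^4 · 4^2 ≡ 7 · 9 · 34 · 16 = 34272.
34272 mod 37 = 10, so 4^30 ≡ 10 (mod 37).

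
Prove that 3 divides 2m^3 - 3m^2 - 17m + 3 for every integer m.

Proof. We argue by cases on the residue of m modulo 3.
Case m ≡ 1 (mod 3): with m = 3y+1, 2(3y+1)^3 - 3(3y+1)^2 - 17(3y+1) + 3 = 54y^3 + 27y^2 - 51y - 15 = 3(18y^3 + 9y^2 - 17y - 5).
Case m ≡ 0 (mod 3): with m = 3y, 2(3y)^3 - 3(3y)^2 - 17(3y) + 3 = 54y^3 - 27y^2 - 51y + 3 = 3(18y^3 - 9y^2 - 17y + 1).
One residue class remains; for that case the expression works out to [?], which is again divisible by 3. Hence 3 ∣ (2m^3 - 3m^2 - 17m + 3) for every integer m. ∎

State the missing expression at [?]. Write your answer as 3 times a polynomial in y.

Only m ≡ 2 (mod 3) is unaccounted for. Put m = 3y+2:
2(3y+2)^3 - 3(3y+2)^2 - 17(3y+2) + 3 expands to 54y^3 + 81y^2 - 15y - 27,
and factoring out 3 leaves 3(18y^3 + 27y^2 - 5y - 9).

3(18y^3 + 27y^2 - 5y - 9)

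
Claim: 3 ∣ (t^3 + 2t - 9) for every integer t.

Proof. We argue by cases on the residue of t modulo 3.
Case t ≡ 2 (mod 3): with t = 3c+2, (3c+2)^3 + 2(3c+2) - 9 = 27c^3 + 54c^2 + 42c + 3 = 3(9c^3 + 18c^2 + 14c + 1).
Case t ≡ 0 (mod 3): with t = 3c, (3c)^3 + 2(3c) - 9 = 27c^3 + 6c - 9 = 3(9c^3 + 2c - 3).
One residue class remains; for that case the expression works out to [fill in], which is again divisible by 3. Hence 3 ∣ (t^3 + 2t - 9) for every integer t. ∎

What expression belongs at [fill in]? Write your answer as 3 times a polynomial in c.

Only t ≡ 1 (mod 3) is unaccounted for. Put t = 3c+1:
(3c+1)^3 + 2(3c+1) - 9 expands to 27c^3 + 27c^2 + 15c - 6,
and factoring out 3 leaves 3(9c^3 + 9c^2 + 5c - 2).

3(9c^3 + 9c^2 + 5c - 2)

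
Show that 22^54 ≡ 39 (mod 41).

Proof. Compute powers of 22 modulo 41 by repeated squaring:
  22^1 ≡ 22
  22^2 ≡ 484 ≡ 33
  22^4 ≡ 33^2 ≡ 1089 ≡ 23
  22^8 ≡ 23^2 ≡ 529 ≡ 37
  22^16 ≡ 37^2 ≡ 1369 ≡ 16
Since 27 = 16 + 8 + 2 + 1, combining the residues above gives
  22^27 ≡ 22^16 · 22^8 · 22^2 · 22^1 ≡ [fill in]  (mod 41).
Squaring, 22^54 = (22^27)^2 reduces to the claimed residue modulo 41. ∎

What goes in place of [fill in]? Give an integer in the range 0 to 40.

30

Multiply the listed residues: 16 · 37 · 33 · 22 = 592 → 19536 → 429792.
Reducing modulo 41: 429792 = 10482·41 + 30, so 22^27 ≡ 30.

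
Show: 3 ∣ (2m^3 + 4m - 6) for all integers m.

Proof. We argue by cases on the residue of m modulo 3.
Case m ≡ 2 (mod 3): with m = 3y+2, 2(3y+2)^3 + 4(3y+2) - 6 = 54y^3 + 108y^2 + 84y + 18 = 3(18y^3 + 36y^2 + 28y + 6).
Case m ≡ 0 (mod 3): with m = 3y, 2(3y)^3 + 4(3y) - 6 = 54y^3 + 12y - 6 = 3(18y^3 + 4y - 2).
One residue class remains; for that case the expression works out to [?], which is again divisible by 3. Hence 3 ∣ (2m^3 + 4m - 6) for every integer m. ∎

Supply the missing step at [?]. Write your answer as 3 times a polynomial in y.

3(18y^3 + 18y^2 + 10y)

Only m ≡ 1 (mod 3) is unaccounted for. Put m = 3y+1:
2(3y+1)^3 + 4(3y+1) - 6 expands to 54y^3 + 54y^2 + 30y,
and factoring out 3 leaves 3(18y^3 + 18y^2 + 10y).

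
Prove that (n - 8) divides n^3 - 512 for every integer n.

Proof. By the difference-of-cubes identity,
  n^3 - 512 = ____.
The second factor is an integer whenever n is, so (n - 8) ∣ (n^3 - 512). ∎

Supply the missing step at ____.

(n - 8)(n^2 + 8n + 64)

Polynomial division of n^3 - 512 by n - 8 leaves remainder 0 and quotient n^2 + 8n + 64.
Hence n^3 - 512 = (n - 8)(n^2 + 8n + 64).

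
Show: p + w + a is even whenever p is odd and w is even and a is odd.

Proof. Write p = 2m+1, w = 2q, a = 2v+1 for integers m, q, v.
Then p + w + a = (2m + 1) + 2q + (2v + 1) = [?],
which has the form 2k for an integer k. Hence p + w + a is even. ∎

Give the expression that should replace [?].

2(m + q + v + 1)

(2m + 1) + 2q + (2v + 1) = 2m + 2q + 2v + 2
= 2(m + q + v + 1).
Since m + q + v + 1 is an integer, the sum is of the form 2k for an integer k.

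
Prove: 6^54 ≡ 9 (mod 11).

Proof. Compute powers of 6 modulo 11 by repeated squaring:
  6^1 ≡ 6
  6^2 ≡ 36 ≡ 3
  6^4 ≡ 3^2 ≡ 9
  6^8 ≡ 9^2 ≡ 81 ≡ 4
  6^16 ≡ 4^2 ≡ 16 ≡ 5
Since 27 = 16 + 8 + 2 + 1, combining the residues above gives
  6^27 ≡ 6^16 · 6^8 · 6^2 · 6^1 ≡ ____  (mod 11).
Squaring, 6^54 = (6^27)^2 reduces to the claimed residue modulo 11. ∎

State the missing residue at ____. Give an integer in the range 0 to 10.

Multiply the listed residues: 5 · 4 · 3 · 6 = 20 → 60 → 360.
Reducing modulo 11: 360 = 32·11 + 8, so 6^27 ≡ 8.

8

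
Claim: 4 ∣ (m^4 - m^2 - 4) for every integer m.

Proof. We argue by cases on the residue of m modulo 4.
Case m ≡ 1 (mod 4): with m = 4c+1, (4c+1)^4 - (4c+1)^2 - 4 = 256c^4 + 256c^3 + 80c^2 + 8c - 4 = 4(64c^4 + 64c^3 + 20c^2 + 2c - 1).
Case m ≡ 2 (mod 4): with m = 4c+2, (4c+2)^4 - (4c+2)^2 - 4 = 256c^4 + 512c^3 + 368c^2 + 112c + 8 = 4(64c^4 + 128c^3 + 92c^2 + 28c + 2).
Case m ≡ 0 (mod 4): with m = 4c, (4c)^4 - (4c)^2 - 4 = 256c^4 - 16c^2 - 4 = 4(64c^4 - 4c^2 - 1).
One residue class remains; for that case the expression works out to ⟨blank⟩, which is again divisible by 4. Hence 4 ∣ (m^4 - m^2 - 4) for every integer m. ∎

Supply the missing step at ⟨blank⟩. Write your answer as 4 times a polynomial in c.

The residues treated are {1, 2, 0}, so the missing case is m ≡ 3 (mod 4); write m = 4c+3.
Then (4c+3)^4 - (4c+3)^2 - 4 = 256c^4 + 768c^3 + 848c^2 + 408c + 68 = 4(64c^4 + 192c^3 + 212c^2 + 102c + 17).

4(64c^4 + 192c^3 + 212c^2 + 102c + 17)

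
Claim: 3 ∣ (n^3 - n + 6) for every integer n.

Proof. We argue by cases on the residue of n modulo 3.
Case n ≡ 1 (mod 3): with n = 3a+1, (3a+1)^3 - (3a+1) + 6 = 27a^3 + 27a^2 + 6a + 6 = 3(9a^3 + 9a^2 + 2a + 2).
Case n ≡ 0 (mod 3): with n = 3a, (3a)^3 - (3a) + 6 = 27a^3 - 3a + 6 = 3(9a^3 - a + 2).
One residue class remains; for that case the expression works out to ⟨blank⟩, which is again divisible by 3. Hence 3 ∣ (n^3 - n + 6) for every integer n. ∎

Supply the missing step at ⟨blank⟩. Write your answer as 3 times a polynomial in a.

3(9a^3 + 18a^2 + 11a + 4)

Only n ≡ 2 (mod 3) is unaccounted for. Put n = 3a+2:
(3a+2)^3 - (3a+2) + 6 expands to 27a^3 + 54a^2 + 33a + 12,
and factoring out 3 leaves 3(9a^3 + 18a^2 + 11a + 4).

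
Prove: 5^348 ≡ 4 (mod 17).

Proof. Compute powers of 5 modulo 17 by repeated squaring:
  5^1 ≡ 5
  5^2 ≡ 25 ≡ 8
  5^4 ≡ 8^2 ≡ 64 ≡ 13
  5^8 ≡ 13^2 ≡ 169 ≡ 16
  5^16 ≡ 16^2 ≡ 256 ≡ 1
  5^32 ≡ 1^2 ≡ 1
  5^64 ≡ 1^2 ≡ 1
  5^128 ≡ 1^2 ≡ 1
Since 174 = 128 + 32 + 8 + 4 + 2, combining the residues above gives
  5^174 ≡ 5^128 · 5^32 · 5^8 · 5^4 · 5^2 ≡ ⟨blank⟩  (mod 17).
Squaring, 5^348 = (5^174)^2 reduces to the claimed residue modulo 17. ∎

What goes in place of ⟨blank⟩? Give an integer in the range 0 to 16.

Multiply the listed residues: 1 · 1 · 16 · 13 · 8 = 1 → 16 → 208 → 1664.
Reducing modulo 17: 1664 = 97·17 + 15, so 5^174 ≡ 15.

15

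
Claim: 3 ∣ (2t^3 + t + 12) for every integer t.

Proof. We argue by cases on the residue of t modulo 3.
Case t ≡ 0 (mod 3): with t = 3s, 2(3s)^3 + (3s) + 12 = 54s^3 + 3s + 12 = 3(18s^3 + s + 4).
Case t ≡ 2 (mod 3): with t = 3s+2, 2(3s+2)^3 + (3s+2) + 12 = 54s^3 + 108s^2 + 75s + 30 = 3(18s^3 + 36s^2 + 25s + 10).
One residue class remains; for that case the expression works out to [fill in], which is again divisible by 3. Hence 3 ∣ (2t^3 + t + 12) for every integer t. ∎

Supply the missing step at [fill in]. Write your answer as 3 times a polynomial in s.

Only t ≡ 1 (mod 3) is unaccounted for. Put t = 3s+1:
2(3s+1)^3 + (3s+1) + 12 expands to 54s^3 + 54s^2 + 21s + 15,
and factoring out 3 leaves 3(18s^3 + 18s^2 + 7s + 5).

3(18s^3 + 18s^2 + 7s + 5)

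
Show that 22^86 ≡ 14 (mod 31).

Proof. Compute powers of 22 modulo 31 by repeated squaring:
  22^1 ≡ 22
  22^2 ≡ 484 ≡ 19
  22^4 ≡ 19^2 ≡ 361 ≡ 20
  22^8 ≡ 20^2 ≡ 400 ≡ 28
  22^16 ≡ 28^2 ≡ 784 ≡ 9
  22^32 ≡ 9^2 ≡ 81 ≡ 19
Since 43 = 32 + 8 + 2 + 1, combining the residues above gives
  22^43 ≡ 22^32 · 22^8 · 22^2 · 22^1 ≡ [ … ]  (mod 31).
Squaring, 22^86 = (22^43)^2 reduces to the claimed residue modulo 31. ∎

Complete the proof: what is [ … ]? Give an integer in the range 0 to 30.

13

Multiply the listed residues: 19 · 28 · 19 · 22 = 532 → 10108 → 222376.
Reducing modulo 31: 222376 = 7173·31 + 13, so 22^43 ≡ 13.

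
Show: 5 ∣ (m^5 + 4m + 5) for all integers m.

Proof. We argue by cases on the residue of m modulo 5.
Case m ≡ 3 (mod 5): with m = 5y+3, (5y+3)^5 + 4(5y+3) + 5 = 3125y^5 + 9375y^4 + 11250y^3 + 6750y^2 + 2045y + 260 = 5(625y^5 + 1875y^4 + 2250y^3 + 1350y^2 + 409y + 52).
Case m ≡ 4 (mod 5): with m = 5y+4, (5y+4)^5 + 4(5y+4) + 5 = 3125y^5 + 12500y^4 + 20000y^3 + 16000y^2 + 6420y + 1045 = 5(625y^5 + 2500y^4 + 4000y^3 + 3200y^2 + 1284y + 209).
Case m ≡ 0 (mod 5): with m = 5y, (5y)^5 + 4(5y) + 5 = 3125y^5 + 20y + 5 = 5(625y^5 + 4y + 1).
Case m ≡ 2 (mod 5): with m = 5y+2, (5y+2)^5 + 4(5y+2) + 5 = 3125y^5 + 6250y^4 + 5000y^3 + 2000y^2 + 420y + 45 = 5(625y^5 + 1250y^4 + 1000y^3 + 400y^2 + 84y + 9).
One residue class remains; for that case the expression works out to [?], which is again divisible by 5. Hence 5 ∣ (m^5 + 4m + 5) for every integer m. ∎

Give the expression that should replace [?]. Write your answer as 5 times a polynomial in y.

5(625y^5 + 625y^4 + 250y^3 + 50y^2 + 9y + 2)

The residues treated are {3, 4, 0, 2}, so the missing case is m ≡ 1 (mod 5); write m = 5y+1.
Then (5y+1)^5 + 4(5y+1) + 5 = 3125y^5 + 3125y^4 + 1250y^3 + 250y^2 + 45y + 10 = 5(625y^5 + 625y^4 + 250y^3 + 50y^2 + 9y + 2).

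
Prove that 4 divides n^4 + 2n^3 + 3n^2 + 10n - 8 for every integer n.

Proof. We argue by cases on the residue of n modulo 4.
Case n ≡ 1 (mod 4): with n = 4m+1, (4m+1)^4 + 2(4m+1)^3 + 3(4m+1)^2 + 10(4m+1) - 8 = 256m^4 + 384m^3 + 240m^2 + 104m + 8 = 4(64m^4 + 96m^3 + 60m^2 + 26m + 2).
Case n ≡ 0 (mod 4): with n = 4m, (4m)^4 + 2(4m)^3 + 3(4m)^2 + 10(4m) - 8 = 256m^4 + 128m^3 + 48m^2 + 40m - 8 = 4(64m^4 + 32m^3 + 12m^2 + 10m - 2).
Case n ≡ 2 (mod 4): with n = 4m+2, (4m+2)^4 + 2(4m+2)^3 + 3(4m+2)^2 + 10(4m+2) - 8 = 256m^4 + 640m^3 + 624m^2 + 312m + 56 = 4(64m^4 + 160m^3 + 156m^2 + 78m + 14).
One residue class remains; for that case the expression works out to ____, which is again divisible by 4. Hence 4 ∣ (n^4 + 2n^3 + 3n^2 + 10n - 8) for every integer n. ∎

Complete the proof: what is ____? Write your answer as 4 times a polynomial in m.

4(64m^4 + 224m^3 + 300m^2 + 190m + 46)

The residues treated are {1, 0, 2}, so the missing case is n ≡ 3 (mod 4); write n = 4m+3.
Then (4m+3)^4 + 2(4m+3)^3 + 3(4m+3)^2 + 10(4m+3) - 8 = 256m^4 + 896m^3 + 1200m^2 + 760m + 184 = 4(64m^4 + 224m^3 + 300m^2 + 190m + 46).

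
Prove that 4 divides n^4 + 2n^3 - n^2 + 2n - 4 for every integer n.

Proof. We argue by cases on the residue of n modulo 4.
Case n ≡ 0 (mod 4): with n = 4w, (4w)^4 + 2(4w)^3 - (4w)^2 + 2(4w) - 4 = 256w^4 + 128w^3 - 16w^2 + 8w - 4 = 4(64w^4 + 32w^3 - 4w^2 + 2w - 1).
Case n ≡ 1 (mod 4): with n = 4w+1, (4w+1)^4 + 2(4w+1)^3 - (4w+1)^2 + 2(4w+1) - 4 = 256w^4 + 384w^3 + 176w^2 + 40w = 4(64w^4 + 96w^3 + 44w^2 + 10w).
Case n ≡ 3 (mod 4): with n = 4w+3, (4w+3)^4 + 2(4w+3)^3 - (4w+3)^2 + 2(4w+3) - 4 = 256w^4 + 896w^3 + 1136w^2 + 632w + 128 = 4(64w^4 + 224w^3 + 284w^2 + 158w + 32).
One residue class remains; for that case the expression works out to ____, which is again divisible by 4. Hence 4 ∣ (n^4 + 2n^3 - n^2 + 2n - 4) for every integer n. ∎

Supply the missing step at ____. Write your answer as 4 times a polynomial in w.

The residues treated are {0, 1, 3}, so the missing case is n ≡ 2 (mod 4); write n = 4w+2.
Then (4w+2)^4 + 2(4w+2)^3 - (4w+2)^2 + 2(4w+2) - 4 = 256w^4 + 640w^3 + 560w^2 + 216w + 28 = 4(64w^4 + 160w^3 + 140w^2 + 54w + 7).

4(64w^4 + 160w^3 + 140w^2 + 54w + 7)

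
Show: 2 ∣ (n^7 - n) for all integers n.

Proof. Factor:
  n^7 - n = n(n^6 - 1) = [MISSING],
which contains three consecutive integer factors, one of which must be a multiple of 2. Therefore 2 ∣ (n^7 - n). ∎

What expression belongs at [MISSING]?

n^6 - 1 = (n^2 - 1)(n^4 + n^2 + 1), and n^2 - 1 = (n-1)(n+1).
So n(n^6 - 1) = (n - 1)n(n + 1)(n^4 + n^2 + 1).

(n - 1)n(n + 1)(n^4 + n^2 + 1)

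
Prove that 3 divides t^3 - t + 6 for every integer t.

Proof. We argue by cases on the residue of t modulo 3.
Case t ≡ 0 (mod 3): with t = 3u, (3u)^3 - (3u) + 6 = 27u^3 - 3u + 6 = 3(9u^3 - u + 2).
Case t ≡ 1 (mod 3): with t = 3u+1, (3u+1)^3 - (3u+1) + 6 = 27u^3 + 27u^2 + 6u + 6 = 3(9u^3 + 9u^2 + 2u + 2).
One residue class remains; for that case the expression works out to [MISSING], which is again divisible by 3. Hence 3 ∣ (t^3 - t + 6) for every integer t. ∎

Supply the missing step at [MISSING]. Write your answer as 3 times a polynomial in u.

Only t ≡ 2 (mod 3) is unaccounted for. Put t = 3u+2:
(3u+2)^3 - (3u+2) + 6 expands to 27u^3 + 54u^2 + 33u + 12,
and factoring out 3 leaves 3(9u^3 + 18u^2 + 11u + 4).

3(9u^3 + 18u^2 + 11u + 4)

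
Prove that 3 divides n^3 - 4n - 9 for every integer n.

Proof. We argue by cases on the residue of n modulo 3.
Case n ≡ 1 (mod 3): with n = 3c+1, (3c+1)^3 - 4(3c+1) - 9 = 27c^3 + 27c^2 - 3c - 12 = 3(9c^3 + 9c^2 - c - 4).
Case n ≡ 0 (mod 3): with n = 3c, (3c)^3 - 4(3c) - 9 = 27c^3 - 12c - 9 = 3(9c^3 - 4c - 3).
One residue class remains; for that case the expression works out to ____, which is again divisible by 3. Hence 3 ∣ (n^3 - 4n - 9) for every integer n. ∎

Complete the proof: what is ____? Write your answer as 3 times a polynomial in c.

3(9c^3 + 18c^2 + 8c - 3)

The residues treated are {1, 0}, so the missing case is n ≡ 2 (mod 3); write n = 3c+2.
Then (3c+2)^3 - 4(3c+2) - 9 = 27c^3 + 54c^2 + 24c - 9 = 3(9c^3 + 18c^2 + 8c - 3).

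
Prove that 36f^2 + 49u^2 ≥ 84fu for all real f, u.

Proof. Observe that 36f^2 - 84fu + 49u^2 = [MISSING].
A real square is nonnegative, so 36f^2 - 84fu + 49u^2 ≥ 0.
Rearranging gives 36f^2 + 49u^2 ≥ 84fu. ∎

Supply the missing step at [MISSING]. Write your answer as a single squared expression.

(6f - 7u)^2

36f^2 - 84fu + 49u^2 is a perfect-square trinomial: the outer terms are (6f)^2 and (7u)^2, and the cross term is -2·6f·7u.
So 36f^2 - 84fu + 49u^2 = (6f - 7u)^2 ≥ 0.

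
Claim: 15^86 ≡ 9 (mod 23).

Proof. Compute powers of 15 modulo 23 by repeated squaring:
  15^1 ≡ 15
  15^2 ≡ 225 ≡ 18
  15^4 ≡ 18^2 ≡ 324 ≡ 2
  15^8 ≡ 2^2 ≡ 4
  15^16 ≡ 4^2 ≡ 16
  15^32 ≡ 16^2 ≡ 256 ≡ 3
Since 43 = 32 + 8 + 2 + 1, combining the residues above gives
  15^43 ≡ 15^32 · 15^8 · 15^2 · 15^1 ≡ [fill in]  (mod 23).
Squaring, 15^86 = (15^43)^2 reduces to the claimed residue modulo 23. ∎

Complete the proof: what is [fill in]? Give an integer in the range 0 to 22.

20

15^32 · 15^8 · 15^2 · 15^1 ≡ 3 · 4 · 18 · 15 = 3240.
3240 mod 23 = 20, so 15^43 ≡ 20 (mod 23).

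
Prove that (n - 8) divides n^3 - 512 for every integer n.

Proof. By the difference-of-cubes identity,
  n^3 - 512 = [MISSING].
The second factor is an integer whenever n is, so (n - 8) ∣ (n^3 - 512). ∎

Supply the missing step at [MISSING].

(n - 8)(n^2 + 8n + 64)

a^3 - b^3 = (a - b)(a^2 + ab + b^2). With a = n, b = 8:
n^3 - 512 = (n - 8)(n^2 + 8n + 64).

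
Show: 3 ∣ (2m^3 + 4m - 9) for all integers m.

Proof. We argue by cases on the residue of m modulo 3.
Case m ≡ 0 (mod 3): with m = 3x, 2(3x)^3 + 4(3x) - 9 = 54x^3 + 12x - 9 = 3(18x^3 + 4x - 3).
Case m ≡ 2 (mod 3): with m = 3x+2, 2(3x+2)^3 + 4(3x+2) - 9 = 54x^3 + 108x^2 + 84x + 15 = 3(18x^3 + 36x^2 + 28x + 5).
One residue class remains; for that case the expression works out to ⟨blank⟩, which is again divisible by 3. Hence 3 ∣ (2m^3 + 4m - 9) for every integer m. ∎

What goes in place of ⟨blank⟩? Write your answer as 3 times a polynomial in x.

The residues treated are {0, 2}, so the missing case is m ≡ 1 (mod 3); write m = 3x+1.
Then 2(3x+1)^3 + 4(3x+1) - 9 = 54x^3 + 54x^2 + 30x - 3 = 3(18x^3 + 18x^2 + 10x - 1).

3(18x^3 + 18x^2 + 10x - 1)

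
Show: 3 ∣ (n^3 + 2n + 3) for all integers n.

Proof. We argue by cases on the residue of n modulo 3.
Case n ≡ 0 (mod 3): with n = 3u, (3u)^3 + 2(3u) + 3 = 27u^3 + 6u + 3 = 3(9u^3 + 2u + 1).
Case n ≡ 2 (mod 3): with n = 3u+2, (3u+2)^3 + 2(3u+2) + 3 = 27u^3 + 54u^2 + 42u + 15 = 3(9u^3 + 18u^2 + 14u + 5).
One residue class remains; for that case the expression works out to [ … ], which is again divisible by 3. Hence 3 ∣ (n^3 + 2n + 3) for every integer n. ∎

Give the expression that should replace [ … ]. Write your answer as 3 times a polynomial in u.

The residues treated are {0, 2}, so the missing case is n ≡ 1 (mod 3); write n = 3u+1.
Then (3u+1)^3 + 2(3u+1) + 3 = 27u^3 + 27u^2 + 15u + 6 = 3(9u^3 + 9u^2 + 5u + 2).

3(9u^3 + 9u^2 + 5u + 2)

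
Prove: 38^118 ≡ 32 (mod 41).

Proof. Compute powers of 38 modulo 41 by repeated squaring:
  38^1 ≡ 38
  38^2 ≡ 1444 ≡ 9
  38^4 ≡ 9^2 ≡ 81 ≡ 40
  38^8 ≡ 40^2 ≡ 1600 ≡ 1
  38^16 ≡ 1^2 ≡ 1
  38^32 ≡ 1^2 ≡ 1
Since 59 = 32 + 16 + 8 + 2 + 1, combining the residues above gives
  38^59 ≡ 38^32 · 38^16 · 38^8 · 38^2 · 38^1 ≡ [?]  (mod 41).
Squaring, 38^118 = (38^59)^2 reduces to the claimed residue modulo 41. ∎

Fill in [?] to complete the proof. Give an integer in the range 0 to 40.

14

Multiply the listed residues: 1 · 1 · 1 · 9 · 38 = 1 → 1 → 9 → 342.
Reducing modulo 41: 342 = 8·41 + 14, so 38^59 ≡ 14.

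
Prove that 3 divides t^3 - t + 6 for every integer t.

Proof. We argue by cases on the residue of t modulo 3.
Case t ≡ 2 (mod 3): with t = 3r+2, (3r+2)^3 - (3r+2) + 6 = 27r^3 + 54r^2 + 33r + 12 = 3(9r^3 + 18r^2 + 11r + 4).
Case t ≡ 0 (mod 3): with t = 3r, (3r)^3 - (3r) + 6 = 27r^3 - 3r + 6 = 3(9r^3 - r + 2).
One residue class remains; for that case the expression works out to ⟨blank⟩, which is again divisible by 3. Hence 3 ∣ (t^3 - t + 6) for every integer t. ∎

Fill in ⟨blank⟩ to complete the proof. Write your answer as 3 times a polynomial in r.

The residues treated are {2, 0}, so the missing case is t ≡ 1 (mod 3); write t = 3r+1.
Then (3r+1)^3 - (3r+1) + 6 = 27r^3 + 27r^2 + 6r + 6 = 3(9r^3 + 9r^2 + 2r + 2).

3(9r^3 + 9r^2 + 2r + 2)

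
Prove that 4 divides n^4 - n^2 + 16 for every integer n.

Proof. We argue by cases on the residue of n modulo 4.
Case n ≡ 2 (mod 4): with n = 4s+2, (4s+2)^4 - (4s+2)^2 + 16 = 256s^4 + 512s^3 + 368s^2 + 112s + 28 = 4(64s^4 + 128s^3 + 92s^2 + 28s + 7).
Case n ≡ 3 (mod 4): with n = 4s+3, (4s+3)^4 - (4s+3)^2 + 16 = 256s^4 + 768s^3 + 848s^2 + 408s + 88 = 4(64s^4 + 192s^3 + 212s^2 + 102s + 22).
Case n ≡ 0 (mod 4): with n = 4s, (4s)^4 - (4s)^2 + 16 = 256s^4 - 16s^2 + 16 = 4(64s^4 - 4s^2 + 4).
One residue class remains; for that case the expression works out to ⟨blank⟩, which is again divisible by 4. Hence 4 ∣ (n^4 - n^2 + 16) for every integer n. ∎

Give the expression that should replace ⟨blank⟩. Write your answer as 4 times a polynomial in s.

4(64s^4 + 64s^3 + 20s^2 + 2s + 4)

The residues treated are {2, 3, 0}, so the missing case is n ≡ 1 (mod 4); write n = 4s+1.
Then (4s+1)^4 - (4s+1)^2 + 16 = 256s^4 + 256s^3 + 80s^2 + 8s + 16 = 4(64s^4 + 64s^3 + 20s^2 + 2s + 4).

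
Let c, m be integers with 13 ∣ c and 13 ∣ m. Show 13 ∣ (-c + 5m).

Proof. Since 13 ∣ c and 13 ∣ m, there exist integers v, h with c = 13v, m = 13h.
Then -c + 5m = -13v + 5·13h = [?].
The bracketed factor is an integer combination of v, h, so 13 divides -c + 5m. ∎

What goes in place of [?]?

Each term has a factor of 13: -13v + 5·13h = 13·(5h - v).
Since 5h - v is an integer, 13 ∣ (-c + 5m).

13(5h - v)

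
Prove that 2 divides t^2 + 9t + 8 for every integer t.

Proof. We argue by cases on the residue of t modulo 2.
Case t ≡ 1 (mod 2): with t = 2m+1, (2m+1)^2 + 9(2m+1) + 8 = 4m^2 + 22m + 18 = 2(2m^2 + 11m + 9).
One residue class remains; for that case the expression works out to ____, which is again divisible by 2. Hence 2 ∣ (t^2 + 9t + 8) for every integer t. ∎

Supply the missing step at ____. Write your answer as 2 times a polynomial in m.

The residues treated are {1}, so the missing case is t ≡ 0 (mod 2); write t = 2m.
Then (2m)^2 + 9(2m) + 8 = 4m^2 + 18m + 8 = 2(2m^2 + 9m + 4).

2(2m^2 + 9m + 4)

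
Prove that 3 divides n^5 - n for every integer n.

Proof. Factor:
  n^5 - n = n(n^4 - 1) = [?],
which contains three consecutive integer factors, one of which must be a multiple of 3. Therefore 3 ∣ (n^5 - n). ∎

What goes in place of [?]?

(n - 1)n(n + 1)(n^2 + 1)

n^4 - 1 = (n^2 - 1)(n^2 + 1), and n^2 - 1 = (n-1)(n+1).
So n(n^4 - 1) = (n - 1)n(n + 1)(n^2 + 1).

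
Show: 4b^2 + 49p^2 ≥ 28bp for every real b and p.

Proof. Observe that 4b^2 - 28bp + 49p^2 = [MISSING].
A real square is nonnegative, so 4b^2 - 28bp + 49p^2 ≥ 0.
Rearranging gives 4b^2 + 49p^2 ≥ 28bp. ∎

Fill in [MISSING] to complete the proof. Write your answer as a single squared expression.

(2b - 7p)^2

The leading and trailing coefficients are 2^2 and 7^2, and 28 = 2·2·7, so the trinomial is (2b - 7p)^2.
Hence 4b^2 - 28bp + 49p^2 ≥ 0.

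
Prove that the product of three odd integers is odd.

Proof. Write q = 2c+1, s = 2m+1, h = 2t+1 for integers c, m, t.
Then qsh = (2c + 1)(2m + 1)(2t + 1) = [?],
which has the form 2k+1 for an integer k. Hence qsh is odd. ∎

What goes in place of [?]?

Expanding: (2c + 1)(2m + 1)(2t + 1) = 8cmt + 4cm + 4ct + 2c + 4mt + 2m + 2t + 1.
Every term except the constant is even, so this is 2(4cmt + 2cm + 2ct + c + 2mt + m + t) + 1,
and 4cmt + 2cm + 2ct + c + 2mt + m + t ∈ ℤ gives the required form.

2(4cmt + 2cm + 2ct + c + 2mt + m + t) + 1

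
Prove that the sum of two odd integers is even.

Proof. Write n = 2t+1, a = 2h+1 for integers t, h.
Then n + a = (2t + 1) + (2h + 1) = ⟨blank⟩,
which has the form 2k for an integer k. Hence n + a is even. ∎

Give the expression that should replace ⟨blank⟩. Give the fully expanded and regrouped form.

2(h + t + 1)

(2t + 1) + (2h + 1) = 2h + 2t + 2
= 2(h + t + 1).
Since h + t + 1 is an integer, the sum is of the form 2k for an integer k.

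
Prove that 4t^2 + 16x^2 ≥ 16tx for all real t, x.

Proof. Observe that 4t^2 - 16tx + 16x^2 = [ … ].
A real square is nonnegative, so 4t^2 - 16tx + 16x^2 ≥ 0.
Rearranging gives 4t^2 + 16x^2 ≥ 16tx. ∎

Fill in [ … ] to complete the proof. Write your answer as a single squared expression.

The leading and trailing coefficients are 2^2 and 4^2, and 16 = 2·2·4, so the trinomial is (2t - 4x)^2.
Hence 4t^2 - 16tx + 16x^2 ≥ 0.

(2t - 4x)^2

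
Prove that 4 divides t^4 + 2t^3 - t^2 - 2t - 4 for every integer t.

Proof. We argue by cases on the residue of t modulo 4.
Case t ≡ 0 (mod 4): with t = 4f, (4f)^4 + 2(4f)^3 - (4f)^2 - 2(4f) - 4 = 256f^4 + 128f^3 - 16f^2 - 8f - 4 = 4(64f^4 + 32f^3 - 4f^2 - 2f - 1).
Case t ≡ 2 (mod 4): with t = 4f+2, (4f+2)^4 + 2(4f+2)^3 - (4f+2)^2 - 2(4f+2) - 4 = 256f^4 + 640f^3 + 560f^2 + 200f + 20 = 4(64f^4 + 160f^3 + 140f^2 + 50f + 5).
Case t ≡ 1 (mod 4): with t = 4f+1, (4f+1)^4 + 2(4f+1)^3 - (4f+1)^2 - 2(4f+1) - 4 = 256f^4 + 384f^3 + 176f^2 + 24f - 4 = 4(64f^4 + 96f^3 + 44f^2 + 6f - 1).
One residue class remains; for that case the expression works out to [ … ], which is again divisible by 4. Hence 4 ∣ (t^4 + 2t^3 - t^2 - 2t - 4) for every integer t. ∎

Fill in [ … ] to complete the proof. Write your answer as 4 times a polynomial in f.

The residues treated are {0, 2, 1}, so the missing case is t ≡ 3 (mod 4); write t = 4f+3.
Then (4f+3)^4 + 2(4f+3)^3 - (4f+3)^2 - 2(4f+3) - 4 = 256f^4 + 896f^3 + 1136f^2 + 616f + 116 = 4(64f^4 + 224f^3 + 284f^2 + 154f + 29).

4(64f^4 + 224f^3 + 284f^2 + 154f + 29)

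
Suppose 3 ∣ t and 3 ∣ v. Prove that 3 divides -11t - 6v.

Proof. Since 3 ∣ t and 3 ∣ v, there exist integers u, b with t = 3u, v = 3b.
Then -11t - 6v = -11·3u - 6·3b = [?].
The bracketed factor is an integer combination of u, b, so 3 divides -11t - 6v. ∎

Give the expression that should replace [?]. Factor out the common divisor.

3(-6b - 11u)

Pull the common 3 out of every term: -11·3u - 6·3b = 3(-6b - 11u).
-6b - 11u is an integer, which exhibits the divisibility.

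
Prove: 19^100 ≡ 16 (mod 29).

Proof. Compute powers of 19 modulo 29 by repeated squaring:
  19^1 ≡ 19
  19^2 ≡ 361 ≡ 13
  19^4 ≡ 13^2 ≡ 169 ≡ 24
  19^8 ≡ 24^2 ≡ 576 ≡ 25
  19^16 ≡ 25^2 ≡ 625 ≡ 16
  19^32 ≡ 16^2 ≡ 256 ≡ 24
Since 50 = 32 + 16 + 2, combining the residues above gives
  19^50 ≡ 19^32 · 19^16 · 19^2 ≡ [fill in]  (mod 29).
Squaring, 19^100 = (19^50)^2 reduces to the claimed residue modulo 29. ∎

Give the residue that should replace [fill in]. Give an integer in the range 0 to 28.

Multiply the listed residues: 24 · 16 · 13 = 384 → 4992.
Reducing modulo 29: 4992 = 172·29 + 4, so 19^50 ≡ 4.

4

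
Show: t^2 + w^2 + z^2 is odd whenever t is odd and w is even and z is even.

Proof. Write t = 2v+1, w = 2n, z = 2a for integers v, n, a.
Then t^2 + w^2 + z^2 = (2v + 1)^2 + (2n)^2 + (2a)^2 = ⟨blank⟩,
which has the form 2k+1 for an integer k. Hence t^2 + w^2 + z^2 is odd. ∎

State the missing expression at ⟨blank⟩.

2(2a^2 + 2n^2 + 2v^2 + 2v) + 1

Expanding: (2v + 1)^2 + (2n)^2 + (2a)^2 = 4a^2 + 4n^2 + 4v^2 + 4v + 1.
Every term except the constant is even, so this is 2(2a^2 + 2n^2 + 2v^2 + 2v) + 1,
and 2a^2 + 2n^2 + 2v^2 + 2v ∈ ℤ gives the required form.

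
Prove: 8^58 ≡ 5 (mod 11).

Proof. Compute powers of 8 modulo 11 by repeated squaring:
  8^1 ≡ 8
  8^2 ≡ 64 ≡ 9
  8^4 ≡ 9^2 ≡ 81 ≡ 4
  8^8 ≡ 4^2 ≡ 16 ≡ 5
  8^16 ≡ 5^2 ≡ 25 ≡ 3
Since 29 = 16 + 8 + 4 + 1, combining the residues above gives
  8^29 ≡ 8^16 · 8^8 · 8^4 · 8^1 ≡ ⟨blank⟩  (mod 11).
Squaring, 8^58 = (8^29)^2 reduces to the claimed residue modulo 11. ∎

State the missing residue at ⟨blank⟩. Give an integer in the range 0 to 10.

7

8^16 · 8^8 · 8^4 · 8^1 ≡ 3 · 5 · 4 · 8 = 480.
480 mod 11 = 7, so 8^29 ≡ 7 (mod 11).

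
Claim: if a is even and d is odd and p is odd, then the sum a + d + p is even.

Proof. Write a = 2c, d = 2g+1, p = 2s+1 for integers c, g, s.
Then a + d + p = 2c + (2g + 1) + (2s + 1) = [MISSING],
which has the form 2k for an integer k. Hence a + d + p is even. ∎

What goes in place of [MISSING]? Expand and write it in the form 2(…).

2c + (2g + 1) + (2s + 1) = 2c + 2g + 2s + 2
= 2(c + g + s + 1).
Since c + g + s + 1 is an integer, the sum is of the form 2k for an integer k.

2(c + g + s + 1)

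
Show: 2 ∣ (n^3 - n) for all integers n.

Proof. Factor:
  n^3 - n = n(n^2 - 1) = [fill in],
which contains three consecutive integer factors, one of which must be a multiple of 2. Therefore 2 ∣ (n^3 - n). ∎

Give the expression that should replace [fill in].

(n - 1)n(n + 1)

n(n^2 - 1) = n(n - 1)(n + 1) = (n - 1)n(n + 1).
These three factors are consecutive integers, so their product is divisible by 2.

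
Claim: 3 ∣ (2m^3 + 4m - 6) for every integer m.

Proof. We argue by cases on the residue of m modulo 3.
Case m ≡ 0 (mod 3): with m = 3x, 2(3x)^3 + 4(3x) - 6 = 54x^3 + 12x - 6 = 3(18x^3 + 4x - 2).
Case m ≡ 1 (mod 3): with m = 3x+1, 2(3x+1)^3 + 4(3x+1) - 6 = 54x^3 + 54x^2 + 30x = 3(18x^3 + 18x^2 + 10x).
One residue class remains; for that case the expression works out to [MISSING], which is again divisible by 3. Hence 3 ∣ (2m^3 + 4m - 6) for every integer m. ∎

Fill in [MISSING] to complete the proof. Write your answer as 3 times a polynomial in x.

The residues treated are {0, 1}, so the missing case is m ≡ 2 (mod 3); write m = 3x+2.
Then 2(3x+2)^3 + 4(3x+2) - 6 = 54x^3 + 108x^2 + 84x + 18 = 3(18x^3 + 36x^2 + 28x + 6).

3(18x^3 + 36x^2 + 28x + 6)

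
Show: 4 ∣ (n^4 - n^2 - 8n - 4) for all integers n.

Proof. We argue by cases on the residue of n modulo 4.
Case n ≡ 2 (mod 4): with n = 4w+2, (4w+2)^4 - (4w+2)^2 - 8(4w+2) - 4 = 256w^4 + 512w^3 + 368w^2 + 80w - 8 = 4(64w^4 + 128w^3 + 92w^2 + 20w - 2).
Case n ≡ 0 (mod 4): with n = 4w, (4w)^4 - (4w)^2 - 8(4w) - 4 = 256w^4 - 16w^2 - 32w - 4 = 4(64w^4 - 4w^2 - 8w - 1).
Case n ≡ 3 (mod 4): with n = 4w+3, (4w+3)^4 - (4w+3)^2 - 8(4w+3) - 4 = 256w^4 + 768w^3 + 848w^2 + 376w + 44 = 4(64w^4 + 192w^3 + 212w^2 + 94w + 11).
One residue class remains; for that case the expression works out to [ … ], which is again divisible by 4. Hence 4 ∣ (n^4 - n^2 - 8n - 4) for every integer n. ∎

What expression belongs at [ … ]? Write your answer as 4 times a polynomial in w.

The residues treated are {2, 0, 3}, so the missing case is n ≡ 1 (mod 4); write n = 4w+1.
Then (4w+1)^4 - (4w+1)^2 - 8(4w+1) - 4 = 256w^4 + 256w^3 + 80w^2 - 24w - 12 = 4(64w^4 + 64w^3 + 20w^2 - 6w - 3).

4(64w^4 + 64w^3 + 20w^2 - 6w - 3)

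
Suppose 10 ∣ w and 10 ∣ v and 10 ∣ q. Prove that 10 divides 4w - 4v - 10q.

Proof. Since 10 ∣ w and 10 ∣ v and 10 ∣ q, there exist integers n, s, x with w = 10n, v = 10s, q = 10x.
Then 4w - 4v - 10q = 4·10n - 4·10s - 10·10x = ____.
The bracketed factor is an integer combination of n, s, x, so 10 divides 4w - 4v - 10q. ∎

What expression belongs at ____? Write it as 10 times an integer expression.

10(4n - 4s - 10x)

Each term has a factor of 10: 4·10n - 4·10s - 10·10x = 10·(4n - 4s - 10x).
Since 4n - 4s - 10x is an integer, 10 ∣ (4w - 4v - 10q).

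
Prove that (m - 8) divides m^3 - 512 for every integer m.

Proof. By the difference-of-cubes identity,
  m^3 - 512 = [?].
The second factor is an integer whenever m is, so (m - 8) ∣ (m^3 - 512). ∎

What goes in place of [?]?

(m - 8)(m^2 + 8m + 64)

Polynomial division of m^3 - 512 by m - 8 leaves remainder 0 and quotient m^2 + 8m + 64.
Hence m^3 - 512 = (m - 8)(m^2 + 8m + 64).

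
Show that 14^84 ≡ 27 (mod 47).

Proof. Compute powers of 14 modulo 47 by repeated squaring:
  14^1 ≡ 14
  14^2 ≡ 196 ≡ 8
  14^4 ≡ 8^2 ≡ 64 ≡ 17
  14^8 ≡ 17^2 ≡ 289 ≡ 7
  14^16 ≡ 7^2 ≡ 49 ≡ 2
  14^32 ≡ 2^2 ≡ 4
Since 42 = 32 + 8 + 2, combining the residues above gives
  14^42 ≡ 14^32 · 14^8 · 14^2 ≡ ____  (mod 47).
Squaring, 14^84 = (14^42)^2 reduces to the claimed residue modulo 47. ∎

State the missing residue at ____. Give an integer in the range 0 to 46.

Multiply the listed residues: 4 · 7 · 8 = 28 → 224.
Reducing modulo 47: 224 = 4·47 + 36, so 14^42 ≡ 36.

36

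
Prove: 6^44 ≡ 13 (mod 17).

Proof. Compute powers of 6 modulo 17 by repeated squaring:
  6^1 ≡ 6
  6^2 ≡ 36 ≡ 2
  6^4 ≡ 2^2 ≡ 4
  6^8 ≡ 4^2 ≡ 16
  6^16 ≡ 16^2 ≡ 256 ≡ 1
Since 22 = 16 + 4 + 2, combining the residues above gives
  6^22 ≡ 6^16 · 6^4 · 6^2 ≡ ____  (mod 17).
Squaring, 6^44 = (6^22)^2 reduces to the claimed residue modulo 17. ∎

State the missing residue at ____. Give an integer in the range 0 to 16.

8

Multiply the listed residues: 1 · 4 · 2 = 4 → 8.
Reducing modulo 17: 8 = 0·17 + 8, so 6^22 ≡ 8.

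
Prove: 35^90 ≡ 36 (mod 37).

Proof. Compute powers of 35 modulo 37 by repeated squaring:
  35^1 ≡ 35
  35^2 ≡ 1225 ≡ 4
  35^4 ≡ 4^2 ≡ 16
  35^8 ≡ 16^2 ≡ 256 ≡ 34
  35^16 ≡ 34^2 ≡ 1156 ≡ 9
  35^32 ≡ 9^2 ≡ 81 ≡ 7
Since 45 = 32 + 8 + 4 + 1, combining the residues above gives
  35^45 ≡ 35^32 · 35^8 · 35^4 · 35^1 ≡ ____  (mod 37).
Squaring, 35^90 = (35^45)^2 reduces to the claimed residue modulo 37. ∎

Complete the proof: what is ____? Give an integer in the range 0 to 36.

6

35^32 · 35^8 · 35^4 · 35^1 ≡ 7 · 34 · 16 · 35 = 133280.
133280 mod 37 = 6, so 35^45 ≡ 6 (mod 37).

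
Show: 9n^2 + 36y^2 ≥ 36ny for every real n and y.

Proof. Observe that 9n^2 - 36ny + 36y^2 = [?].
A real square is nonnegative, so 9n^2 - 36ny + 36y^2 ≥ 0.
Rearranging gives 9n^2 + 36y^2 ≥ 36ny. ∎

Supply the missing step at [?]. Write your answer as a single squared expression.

9n^2 - 36ny + 36y^2 is a perfect-square trinomial: the outer terms are (3n)^2 and (6y)^2, and the cross term is -2·3n·6y.
So 9n^2 - 36ny + 36y^2 = (3n - 6y)^2 ≥ 0.

(3n - 6y)^2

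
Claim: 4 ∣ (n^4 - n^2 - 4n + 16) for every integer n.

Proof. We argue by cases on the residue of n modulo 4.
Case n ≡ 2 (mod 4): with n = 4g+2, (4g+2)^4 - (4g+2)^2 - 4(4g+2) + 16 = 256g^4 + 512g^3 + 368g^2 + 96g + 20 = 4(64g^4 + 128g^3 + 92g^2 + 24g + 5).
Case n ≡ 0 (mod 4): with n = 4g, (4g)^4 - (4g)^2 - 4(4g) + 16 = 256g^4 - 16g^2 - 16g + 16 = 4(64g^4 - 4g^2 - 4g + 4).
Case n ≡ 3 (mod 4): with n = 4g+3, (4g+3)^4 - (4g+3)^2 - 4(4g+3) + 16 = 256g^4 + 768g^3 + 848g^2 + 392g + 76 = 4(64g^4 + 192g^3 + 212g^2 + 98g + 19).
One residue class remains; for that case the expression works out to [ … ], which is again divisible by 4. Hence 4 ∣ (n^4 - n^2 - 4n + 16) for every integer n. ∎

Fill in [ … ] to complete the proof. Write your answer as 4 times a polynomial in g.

4(64g^4 + 64g^3 + 20g^2 - 2g + 3)

The residues treated are {2, 0, 3}, so the missing case is n ≡ 1 (mod 4); write n = 4g+1.
Then (4g+1)^4 - (4g+1)^2 - 4(4g+1) + 16 = 256g^4 + 256g^3 + 80g^2 - 8g + 12 = 4(64g^4 + 64g^3 + 20g^2 - 2g + 3).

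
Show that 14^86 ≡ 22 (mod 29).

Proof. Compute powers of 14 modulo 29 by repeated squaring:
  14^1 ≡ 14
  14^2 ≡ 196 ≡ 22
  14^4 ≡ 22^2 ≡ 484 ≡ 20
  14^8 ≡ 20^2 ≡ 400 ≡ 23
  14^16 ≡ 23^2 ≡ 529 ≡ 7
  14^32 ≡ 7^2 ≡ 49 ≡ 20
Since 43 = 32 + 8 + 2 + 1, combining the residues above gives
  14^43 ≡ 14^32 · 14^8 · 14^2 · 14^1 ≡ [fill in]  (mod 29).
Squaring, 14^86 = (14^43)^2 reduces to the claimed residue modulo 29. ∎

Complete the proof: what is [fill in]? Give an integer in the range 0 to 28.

15

14^32 · 14^8 · 14^2 · 14^1 ≡ 20 · 23 · 22 · 14 = 141680.
141680 mod 29 = 15, so 14^43 ≡ 15 (mod 29).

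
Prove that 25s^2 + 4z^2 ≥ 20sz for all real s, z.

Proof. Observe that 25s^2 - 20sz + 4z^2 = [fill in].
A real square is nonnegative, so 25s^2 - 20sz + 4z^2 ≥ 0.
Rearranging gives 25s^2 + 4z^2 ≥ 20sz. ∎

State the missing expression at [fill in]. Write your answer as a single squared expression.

(5s - 2z)^2

The leading and trailing coefficients are 5^2 and 2^2, and 20 = 2·5·2, so the trinomial is (5s - 2z)^2.
Hence 25s^2 - 20sz + 4z^2 ≥ 0.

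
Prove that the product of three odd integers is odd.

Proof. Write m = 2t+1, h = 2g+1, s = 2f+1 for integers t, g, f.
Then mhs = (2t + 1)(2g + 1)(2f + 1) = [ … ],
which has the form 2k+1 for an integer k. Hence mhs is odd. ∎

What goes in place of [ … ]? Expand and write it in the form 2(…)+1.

(2t + 1)(2g + 1)(2f + 1) = 8fgt + 4fg + 4ft + 2f + 4gt + 2g + 2t + 1
= 2(4fgt + 2fg + 2ft + f + 2gt + g + t) + 1.
Since 4fgt + 2fg + 2ft + f + 2gt + g + t is an integer, the product is of the form 2k+1 for an integer k.

2(4fgt + 2fg + 2ft + f + 2gt + g + t) + 1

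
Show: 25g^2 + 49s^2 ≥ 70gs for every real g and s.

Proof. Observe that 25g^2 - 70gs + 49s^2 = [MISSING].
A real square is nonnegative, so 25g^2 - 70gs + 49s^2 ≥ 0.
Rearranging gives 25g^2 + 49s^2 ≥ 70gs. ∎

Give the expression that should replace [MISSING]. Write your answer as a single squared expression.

The leading and trailing coefficients are 5^2 and 7^2, and 70 = 2·5·7, so the trinomial is (5g - 7s)^2.
Hence 25g^2 - 70gs + 49s^2 ≥ 0.

(5g - 7s)^2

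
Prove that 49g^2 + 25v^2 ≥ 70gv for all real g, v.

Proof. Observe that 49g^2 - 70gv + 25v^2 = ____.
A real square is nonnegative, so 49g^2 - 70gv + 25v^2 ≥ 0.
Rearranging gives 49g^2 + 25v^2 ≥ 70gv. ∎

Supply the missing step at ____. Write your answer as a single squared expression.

The leading and trailing coefficients are 7^2 and 5^2, and 70 = 2·7·5, so the trinomial is (7g - 5v)^2.
Hence 49g^2 - 70gv + 25v^2 ≥ 0.

(7g - 5v)^2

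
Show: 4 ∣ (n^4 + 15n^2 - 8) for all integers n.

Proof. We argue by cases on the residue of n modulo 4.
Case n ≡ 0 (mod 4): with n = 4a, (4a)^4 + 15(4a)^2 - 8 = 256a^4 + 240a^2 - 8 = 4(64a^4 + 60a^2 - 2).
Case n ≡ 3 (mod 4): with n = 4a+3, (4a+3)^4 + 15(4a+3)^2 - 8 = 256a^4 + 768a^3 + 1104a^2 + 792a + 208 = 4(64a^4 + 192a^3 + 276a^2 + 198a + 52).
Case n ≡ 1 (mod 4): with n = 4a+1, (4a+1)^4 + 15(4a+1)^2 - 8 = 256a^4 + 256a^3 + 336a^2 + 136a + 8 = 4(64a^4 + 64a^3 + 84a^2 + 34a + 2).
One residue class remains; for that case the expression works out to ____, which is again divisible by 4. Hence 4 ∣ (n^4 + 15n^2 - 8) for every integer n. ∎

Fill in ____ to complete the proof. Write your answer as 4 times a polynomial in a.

The residues treated are {0, 3, 1}, so the missing case is n ≡ 2 (mod 4); write n = 4a+2.
Then (4a+2)^4 + 15(4a+2)^2 - 8 = 256a^4 + 512a^3 + 624a^2 + 368a + 68 = 4(64a^4 + 128a^3 + 156a^2 + 92a + 17).

4(64a^4 + 128a^3 + 156a^2 + 92a + 17)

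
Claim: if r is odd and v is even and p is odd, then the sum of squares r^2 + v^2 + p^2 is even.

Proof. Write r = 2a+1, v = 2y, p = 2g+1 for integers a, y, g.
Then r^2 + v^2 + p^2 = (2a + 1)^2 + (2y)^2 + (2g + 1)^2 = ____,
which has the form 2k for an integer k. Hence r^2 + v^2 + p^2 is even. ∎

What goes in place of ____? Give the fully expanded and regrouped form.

2(2a^2 + 2a + 2g^2 + 2g + 2y^2 + 1)

(2a + 1)^2 + (2y)^2 + (2g + 1)^2 = 4a^2 + 4a + 4g^2 + 4g + 4y^2 + 2
= 2(2a^2 + 2a + 2g^2 + 2g + 2y^2 + 1).
Since 2a^2 + 2a + 2g^2 + 2g + 2y^2 + 1 is an integer, the sum of squares is of the form 2k for an integer k.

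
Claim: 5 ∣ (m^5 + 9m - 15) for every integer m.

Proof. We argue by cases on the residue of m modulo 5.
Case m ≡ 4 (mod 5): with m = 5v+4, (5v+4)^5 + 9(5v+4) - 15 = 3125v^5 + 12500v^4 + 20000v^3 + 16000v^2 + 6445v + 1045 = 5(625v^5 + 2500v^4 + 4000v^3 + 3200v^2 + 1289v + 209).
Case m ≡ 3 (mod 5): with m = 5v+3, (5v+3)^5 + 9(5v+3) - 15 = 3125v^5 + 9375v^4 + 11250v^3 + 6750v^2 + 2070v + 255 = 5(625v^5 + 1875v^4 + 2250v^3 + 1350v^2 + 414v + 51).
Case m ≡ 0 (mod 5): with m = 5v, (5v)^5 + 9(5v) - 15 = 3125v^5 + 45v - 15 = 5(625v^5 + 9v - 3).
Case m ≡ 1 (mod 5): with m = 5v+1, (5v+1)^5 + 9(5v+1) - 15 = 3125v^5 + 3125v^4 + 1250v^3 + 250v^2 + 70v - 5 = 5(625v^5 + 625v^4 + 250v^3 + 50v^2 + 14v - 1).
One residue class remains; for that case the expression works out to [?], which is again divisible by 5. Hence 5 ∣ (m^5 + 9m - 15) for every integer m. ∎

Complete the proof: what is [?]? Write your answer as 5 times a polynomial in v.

The residues treated are {4, 3, 0, 1}, so the missing case is m ≡ 2 (mod 5); write m = 5v+2.
Then (5v+2)^5 + 9(5v+2) - 15 = 3125v^5 + 6250v^4 + 5000v^3 + 2000v^2 + 445v + 35 = 5(625v^5 + 1250v^4 + 1000v^3 + 400v^2 + 89v + 7).

5(625v^5 + 1250v^4 + 1000v^3 + 400v^2 + 89v + 7)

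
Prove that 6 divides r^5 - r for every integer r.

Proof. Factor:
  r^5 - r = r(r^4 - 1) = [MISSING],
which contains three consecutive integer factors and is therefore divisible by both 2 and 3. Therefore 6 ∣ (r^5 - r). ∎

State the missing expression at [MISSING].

(r - 1)r(r + 1)(r^2 + 1)

r^4 - 1 = (r^2 - 1)(r^2 + 1), and r^2 - 1 = (r-1)(r+1).
So r(r^4 - 1) = (r - 1)r(r + 1)(r^2 + 1).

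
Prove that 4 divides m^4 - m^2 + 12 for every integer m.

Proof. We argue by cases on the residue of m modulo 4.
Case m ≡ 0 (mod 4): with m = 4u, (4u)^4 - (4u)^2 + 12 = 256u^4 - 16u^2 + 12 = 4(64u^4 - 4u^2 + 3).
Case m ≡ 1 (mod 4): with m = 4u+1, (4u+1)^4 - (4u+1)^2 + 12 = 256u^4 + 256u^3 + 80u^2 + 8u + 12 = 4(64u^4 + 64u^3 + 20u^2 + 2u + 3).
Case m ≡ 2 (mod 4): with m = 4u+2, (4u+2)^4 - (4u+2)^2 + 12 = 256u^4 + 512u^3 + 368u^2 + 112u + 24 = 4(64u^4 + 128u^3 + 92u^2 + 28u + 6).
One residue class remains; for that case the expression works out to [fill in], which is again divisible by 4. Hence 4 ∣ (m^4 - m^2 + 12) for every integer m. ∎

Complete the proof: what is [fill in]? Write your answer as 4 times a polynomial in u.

4(64u^4 + 192u^3 + 212u^2 + 102u + 21)

The residues treated are {0, 1, 2}, so the missing case is m ≡ 3 (mod 4); write m = 4u+3.
Then (4u+3)^4 - (4u+3)^2 + 12 = 256u^4 + 768u^3 + 848u^2 + 408u + 84 = 4(64u^4 + 192u^3 + 212u^2 + 102u + 21).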